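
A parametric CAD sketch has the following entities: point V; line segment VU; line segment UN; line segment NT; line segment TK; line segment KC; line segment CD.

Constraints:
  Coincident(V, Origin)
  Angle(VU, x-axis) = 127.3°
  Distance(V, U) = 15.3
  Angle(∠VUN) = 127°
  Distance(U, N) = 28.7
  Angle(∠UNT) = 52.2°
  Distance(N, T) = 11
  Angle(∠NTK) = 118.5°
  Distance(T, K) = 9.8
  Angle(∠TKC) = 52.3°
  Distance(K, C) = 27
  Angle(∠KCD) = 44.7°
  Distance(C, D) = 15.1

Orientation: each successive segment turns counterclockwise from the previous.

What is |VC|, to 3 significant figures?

47.5

V is at the origin; VU runs at 127.3° with length 15.3, so U = (-9.27, 12.2). ∠VUN = 127.0° gives UN at -180° from the x-axis; with |UN| = 28.7, N = (-38.0, 12.0). ∠UNT = 52.2° gives NT at -51.9° from the x-axis; with |NT| = 11.0, T = (-31.2, 3.36). ∠NTK = 118.5° gives TK at 9.60° from the x-axis; with |TK| = 9.8, K = (-21.5, 5.00). ∠TKC = 52.3° gives KC at 137° from the x-axis; with |KC| = 27.0, C = (-41.4, 23.3). Then |VC| = |C − V| = 47.5.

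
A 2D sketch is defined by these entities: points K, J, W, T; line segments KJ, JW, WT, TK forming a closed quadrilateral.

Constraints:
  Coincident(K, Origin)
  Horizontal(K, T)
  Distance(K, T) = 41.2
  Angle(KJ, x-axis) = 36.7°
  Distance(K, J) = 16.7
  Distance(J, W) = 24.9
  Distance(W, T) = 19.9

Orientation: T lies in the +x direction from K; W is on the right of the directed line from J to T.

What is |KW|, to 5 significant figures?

27.924

K is at the origin; KT is horizontal with |KT| = 41.2 and T in +x, so T = (41.2, 0). KJ runs at 36.7° with |KJ| = 16.7, so J = (13.390, 9.9803). W is determined by |JW| = 24.9 and |WT| = 19.9 together: it lies at the intersection of circle(J, 24.9) and circle(T, 19.9). With |JT| = 29.547, the foot of the radical line on JT is 18.564 from J and the perpendicular offset is √(24.9² − 18.564²) = 16.595. Taking the right-of-JT solution: W = (25.257, -11.910).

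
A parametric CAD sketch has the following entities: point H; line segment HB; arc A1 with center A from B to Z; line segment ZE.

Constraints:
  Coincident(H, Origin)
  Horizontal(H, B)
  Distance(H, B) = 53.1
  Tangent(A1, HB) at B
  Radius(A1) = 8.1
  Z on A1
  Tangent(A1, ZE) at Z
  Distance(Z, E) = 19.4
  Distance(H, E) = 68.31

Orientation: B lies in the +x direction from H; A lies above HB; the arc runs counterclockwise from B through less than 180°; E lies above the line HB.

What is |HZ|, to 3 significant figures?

61.6

Checks: |AZ| = 8.100 ✓; ∠(AZ, ZE) = 90.00° ✓; |ZE| = 19.40 ✓; |HE| = 68.31 ✓.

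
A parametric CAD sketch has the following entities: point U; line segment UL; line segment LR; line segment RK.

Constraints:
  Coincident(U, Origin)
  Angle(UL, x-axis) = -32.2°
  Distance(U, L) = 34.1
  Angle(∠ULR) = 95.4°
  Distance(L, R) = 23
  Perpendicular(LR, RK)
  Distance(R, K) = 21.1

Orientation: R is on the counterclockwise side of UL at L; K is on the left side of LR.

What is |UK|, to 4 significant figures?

29.19

U is at the origin; UL runs at -32.2° with length 34.1, so L = 34.1·(cos -32.2°, sin -32.2°) = (28.86, -18.17). ∠ULR = 95.4°, so LR runs at -32.2° + (180° − 95.4°) = 52.40° from the x-axis; with |LR| = 23.0, R = L + 23.0·(cos 52.40°, sin 52.40°) = (42.89, 0.05158). LR ⟂ RK; with |RK| = 21.1 on the left of LR, K = R + 21.1·(-0.7923, 0.6101) = (26.17, 12.93). Then |UK| = |K − U| = 29.19.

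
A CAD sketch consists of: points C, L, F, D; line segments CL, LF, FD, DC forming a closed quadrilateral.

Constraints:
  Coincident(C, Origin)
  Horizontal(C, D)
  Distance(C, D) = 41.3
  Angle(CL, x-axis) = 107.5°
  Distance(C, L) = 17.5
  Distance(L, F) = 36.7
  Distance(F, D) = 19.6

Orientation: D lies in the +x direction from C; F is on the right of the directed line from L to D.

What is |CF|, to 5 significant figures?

23.914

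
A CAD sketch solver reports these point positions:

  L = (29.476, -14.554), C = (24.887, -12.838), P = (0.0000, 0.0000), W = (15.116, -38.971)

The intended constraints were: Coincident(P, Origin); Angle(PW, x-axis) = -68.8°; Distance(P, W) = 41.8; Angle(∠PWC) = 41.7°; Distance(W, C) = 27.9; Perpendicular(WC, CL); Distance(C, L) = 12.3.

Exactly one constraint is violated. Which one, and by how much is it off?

Distance(C, L) = 12.3 — off by 7.40.

P = (0.00, 0.00) ✓; PW at -68.80° ✓; |PW| = 41.80 ✓; ∠PWC = 41.70° ✓; |WC| = 27.90 ✓; ∠(WC, CL) = 90.00° ✓; |CL| = 4.899 ✗.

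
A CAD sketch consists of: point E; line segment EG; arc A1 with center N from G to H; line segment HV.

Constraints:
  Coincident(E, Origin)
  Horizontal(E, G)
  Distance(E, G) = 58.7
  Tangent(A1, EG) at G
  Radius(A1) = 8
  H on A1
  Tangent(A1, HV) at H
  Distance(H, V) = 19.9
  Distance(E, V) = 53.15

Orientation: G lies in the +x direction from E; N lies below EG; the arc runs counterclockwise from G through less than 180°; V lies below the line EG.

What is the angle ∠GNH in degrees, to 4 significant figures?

77.37°

E is at the origin; E and G share the same y with |EG| = 58.7 and G on the +x side, so G = (58.70, 0.000). A1 meets EG tangentially, so NG is at right angles to EG, so N = G + (0, -8) = (58.70, -8.000). Since NH ⟂ HV (tangency), |NV| = √(8.0² + 19.9²) = 21.45 regardless of where H sits on A1. So V lies on both circle(E, 53.15) and circle(N, 21.45); the below-EG intersection is V = (46.54, -25.67). H is the foot of the tangent from V: H = (50.89, -6.250).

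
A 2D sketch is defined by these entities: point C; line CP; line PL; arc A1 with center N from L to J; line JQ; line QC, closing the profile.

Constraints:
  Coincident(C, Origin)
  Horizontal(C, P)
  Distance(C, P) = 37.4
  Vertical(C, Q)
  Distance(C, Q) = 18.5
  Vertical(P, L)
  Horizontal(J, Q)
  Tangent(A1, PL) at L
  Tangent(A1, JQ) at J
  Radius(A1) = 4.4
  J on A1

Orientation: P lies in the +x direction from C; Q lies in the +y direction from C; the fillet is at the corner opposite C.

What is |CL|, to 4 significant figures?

39.97

C is at the origin; CP is horizontal with |CP| = 37.4 and P on the +x side, so P = (37.40, 0.000). CQ is vertical with |CQ| = 18.5 and Q on the +y side, so Q = (0.000, 18.50). The virtual corner opposite C is at (37.40, 18.50). Tangency of A1 to PL means the radius NL is perpendicular to PL and the tangent condition forces NJ to be normal to JQ, with radius 4.4, so the center N sits 4.4 in from both sides at N = (33.00, 14.10). That places the tangent points at L = (37.40, 14.10) on PL and J = (33.00, 18.50) on JQ. Then |CL| = |L − C| = 39.97.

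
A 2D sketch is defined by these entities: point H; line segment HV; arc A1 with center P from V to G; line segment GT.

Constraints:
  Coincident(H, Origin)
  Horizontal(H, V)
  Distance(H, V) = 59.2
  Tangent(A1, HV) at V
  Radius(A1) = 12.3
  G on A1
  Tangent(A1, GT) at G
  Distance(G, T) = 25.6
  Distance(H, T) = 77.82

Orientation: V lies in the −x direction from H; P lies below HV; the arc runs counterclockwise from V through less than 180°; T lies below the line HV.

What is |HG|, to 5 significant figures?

72.758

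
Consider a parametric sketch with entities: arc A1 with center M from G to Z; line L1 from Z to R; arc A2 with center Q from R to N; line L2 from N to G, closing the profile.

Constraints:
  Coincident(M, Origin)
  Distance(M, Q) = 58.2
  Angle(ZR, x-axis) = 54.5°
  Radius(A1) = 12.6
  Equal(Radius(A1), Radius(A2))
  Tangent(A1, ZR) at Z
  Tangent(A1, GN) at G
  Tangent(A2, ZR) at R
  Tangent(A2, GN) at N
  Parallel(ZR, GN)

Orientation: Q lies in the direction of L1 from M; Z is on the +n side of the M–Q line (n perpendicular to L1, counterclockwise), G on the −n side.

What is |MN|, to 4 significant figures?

59.55

The slot axis is L1's direction at 54.5°, so u = (cos 54.5°, sin 54.5°) = (0.5807, 0.8141) and n = (−sin 54.5°, cos 54.5°) = (-0.8141, 0.5807). M is at the origin and Q lies 58.2 along u from M, so Q = 58.2·u = (33.80, 47.38). Tangency of A1 to both parallel lines with radius 12.6 puts Z and G at M ± 12.6·n: Z = (-10.26, 7.317), G = (10.26, -7.317). Equal radii place R and N the same way about Q: R = Q + 12.6·n = (23.54, 54.70), N = Q − 12.6·n = (44.05, 40.06). Then |MN| = |N − M| = 59.55.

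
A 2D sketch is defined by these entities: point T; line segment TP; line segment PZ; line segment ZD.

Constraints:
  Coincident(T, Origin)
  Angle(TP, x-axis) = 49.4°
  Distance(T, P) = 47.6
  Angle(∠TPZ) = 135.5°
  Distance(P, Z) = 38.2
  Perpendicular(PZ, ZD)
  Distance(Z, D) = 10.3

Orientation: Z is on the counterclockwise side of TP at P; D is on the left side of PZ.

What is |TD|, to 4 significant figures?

75.75

∠TPZ = 135.5°, so PZ runs at 49.4° + (180° − 135.5°) = 93.90° from the x-axis; with |PZ| = 38.2, Z = P + 38.2·(cos 93.90°, sin 93.90°) = (28.38, 74.25). PZ ⟂ ZD; with |ZD| = 10.3 on the left of PZ, D = Z + 10.3·(-0.9977, -0.06802) = (18.10, 73.55). Then |TD| = |D − T| = 75.75.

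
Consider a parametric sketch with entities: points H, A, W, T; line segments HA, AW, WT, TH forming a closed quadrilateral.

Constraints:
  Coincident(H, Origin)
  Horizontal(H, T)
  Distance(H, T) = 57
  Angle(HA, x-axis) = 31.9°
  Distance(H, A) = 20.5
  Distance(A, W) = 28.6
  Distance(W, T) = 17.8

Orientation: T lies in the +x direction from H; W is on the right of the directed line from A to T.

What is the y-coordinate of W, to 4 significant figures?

-6.257

H is at the origin; HT is horizontal with |HT| = 57.0 and T in +x, so T = (57.0, 0). HA runs at 31.9° with |HA| = 20.5, so A = (17.40, 10.83). W is determined by |AW| = 28.6 and |WT| = 17.8 together: it lies at the intersection of circle(A, 28.6) and circle(T, 17.8). With |AT| = 41.05, the foot of the radical line on AT is 26.63 from A and the perpendicular offset is √(28.6² − 26.63²) = 10.43. Taking the right-of-AT solution: W = (40.34, -6.257).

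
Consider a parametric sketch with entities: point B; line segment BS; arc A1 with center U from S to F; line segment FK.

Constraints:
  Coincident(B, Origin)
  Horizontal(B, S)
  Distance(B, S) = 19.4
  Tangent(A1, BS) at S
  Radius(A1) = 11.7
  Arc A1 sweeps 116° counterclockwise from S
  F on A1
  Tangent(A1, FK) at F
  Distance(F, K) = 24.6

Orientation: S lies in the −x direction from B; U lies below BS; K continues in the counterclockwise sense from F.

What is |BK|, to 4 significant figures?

43.39

B is at the origin; B and S share the same y with |BS| = 19.4 and S on the −x side, so S = (-19.40, 0.000). The tangent condition forces US to be normal to BS, so U = S + (0, -11.7) = (-19.40, -11.70). On A1, S sits at bearing 90° from U; a 116° counterclockwise sweep puts F at bearing 206°, so F = U + 11.7·(cos 206°, sin 206°) = (-29.92, -16.83). Since A1 is tangent to FK there, UF ⟂ FK, so FK runs along (−sin 206°, cos 206°); with |FK| = 24.6, K = (-19.13, -38.94). Then |BK| = |K − B| = 43.39.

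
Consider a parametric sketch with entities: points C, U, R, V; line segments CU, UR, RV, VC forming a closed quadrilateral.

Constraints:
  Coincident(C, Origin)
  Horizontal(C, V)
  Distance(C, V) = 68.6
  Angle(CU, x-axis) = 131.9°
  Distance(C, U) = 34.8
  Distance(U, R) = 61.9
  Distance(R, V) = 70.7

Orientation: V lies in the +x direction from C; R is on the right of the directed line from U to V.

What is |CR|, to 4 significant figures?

29.83

Checks: |UR| = 61.90 ✓; |RV| = 70.70 ✓.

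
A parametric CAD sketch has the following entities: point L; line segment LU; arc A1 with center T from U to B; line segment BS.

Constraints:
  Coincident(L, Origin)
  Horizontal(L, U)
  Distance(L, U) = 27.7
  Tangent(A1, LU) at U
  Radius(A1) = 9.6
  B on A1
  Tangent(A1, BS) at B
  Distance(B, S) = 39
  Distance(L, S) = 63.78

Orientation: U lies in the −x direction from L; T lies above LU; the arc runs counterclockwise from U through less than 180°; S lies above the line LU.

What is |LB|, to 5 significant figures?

25.312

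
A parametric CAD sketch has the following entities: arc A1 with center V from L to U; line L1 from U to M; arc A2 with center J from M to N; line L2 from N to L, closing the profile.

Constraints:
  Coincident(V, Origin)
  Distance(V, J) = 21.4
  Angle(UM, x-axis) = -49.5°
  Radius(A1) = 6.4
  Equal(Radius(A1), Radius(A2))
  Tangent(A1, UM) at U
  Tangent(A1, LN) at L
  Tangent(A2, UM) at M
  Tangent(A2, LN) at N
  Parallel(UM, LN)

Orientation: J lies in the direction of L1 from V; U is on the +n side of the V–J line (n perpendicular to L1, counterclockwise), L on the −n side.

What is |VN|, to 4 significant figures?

22.34

The slot axis is L1's direction at -49.5°, so u = (cos -49.5°, sin -49.5°) = (0.6494, -0.7604) and n = (−sin -49.5°, cos -49.5°) = (0.7604, 0.6494). V is at the origin and J lies 21.4 along u from V, so J = 21.4·u = (13.90, -16.27). Tangency of A1 to both parallel lines with radius 6.4 puts U and L at V ± 6.4·n: U = (4.867, 4.156), L = (-4.867, -4.156). Equal radii place M and N the same way about J: M = J + 6.4·n = (18.76, -12.12), N = J − 6.4·n = (9.032, -20.43). Then |VN| = |N − V| = 22.34.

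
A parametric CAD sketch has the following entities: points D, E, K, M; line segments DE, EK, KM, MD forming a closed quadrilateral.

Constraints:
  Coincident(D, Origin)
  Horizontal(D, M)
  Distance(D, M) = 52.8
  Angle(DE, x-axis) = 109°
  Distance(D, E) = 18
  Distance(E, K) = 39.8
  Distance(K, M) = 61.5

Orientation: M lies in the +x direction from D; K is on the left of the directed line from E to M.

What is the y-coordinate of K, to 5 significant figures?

49.799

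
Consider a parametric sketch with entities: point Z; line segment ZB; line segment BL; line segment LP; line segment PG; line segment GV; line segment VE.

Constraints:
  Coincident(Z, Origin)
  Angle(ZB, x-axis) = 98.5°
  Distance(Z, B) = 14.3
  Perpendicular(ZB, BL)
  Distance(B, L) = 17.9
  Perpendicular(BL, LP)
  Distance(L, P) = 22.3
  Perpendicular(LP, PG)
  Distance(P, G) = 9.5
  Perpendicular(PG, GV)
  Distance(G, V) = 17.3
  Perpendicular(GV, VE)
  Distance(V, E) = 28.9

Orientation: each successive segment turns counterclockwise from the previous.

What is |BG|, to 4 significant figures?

23.83

Z is at the origin; ZB runs at 98.5° with length 14.3, so B = (-2.114, 14.14). The perpendicularity gives BL at right angles to ZB, so BL runs at -171.5°; with |BL| = 17.9, L = (-19.82, 11.50). BL ⟂ LP, so LP runs at -81.50°; with |LP| = 22.3, P = (-16.52, -10.56). LP is perpendicular to PG, so PG runs at 8.500°; with |PG| = 9.5, G = (-7.125, -9.154). Then |BG| = |G − B| = 23.83.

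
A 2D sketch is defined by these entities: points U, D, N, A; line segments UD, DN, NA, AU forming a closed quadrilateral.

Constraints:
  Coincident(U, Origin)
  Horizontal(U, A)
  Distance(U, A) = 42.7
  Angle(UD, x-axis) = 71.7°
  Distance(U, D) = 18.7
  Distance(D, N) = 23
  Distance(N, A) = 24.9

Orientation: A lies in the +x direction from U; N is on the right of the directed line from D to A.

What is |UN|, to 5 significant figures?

17.968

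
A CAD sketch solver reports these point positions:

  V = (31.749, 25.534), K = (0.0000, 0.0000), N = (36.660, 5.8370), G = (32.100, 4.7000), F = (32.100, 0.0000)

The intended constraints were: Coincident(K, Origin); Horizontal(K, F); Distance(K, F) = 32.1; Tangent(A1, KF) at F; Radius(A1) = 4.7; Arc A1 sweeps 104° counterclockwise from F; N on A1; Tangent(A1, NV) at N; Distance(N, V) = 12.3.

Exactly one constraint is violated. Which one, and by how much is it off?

Distance(N, V) = 12.3 — off by 8.00.

K = (0.00, 0.00) ✓; K.y = 0.00, F.y = 0.00 ✓; |KF| = 32.10 ✓; ∠(GF, FK) = 90.00° ✓; |GF| = 4.700 ✓; bearing(G→N) − bearing(G→F) = 104.0° ✓; |GN| = 4.700 ✓; ∠(GN, NV) = 90.00° ✓; |NV| = 20.30 ✗.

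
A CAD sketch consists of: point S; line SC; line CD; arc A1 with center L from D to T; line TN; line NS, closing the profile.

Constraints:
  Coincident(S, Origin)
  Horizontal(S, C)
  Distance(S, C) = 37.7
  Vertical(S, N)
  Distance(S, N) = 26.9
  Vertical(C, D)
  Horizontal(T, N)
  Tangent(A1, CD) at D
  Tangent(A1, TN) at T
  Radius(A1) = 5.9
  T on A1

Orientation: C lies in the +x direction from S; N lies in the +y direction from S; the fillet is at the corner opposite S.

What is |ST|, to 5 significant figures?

41.652

S is at the origin; S and C share the same y with |SC| = 37.7 and C on the +x side, so C = (37.700, 0.0000). SN is vertical with |SN| = 26.9 and N on the +y side, so N = (0.0000, 26.900). The virtual corner opposite S is at (37.700, 26.900). Since A1 is tangent to CD there, LD ⟂ CD and A1 meets TN tangentially, so LT is at right angles to TN, with radius 5.9, so the center L sits 5.9 in from both sides at L = (31.800, 21.000). That places the tangent points at D = (37.700, 21.000) on CD and T = (31.800, 26.900) on TN. Then |ST| = |T − S| = 41.652.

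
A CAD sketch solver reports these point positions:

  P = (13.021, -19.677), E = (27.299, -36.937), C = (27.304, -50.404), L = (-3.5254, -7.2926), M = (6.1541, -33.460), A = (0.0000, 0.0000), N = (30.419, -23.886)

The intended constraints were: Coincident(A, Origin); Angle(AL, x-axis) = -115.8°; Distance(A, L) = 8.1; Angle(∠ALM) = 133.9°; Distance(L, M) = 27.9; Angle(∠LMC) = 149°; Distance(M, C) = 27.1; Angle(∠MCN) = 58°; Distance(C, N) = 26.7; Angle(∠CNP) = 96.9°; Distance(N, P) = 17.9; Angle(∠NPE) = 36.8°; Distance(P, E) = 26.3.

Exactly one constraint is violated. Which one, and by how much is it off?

Distance(P, E) = 26.3 — off by 3.90.

A = (0.00, 0.00) ✓; AL at -115.8° ✓; |AL| = 8.100 ✓; ∠ALM = 133.9° ✓; |LM| = 27.90 ✓; ∠LMC = 149.0° ✓; |MC| = 27.10 ✓; ∠MCN = 58.00° ✓; |CN| = 26.70 ✓; ∠CNP = 96.90° ✓; |NP| = 17.90 ✓; ∠NPE = 36.80° ✓; |PE| = 22.40 ✗.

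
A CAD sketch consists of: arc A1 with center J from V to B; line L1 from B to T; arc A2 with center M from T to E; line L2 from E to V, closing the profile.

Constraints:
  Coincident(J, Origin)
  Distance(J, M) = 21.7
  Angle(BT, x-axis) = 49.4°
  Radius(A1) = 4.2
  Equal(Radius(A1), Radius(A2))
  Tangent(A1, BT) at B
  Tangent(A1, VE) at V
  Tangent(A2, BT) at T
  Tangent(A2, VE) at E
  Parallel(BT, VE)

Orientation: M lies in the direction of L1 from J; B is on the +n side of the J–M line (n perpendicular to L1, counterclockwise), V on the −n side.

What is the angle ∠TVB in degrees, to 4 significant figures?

68.84°

Tangency of A1 to both parallel lines with radius 4.2 puts B and V at J ± 4.2·n: B = (-3.189, 2.733), V = (3.189, -2.733). Equal radii place T and E the same way about M: T = M + 4.2·n = (10.93, 19.21), E = M − 4.2·n = (17.31, 13.74). Then cos ∠TVB = VT·VB / (|VT||VB|), giving 68.84°.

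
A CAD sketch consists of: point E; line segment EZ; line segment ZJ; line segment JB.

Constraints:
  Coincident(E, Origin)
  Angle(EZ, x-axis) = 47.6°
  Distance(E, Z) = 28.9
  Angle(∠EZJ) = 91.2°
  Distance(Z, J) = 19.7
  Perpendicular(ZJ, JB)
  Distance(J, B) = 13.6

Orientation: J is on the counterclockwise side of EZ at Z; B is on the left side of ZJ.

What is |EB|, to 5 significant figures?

25.420

E is at the origin; EZ runs at 47.6° with length 28.9, so Z = 28.9·(cos 47.6°, sin 47.6°) = (19.487, 21.341). ∠EZJ = 91.2°, so ZJ runs at 47.6° + (180° − 91.2°) = 136.40° from the x-axis; with |ZJ| = 19.7, J = Z + 19.7·(cos 136.40°, sin 136.40°) = (5.2212, 34.927). ZJ is perpendicular to JB; with |JB| = 13.6 on the left of ZJ, B = J + 13.6·(-0.68962, -0.72417) = (-4.1577, 25.078). Then |EB| = |B − E| = 25.420.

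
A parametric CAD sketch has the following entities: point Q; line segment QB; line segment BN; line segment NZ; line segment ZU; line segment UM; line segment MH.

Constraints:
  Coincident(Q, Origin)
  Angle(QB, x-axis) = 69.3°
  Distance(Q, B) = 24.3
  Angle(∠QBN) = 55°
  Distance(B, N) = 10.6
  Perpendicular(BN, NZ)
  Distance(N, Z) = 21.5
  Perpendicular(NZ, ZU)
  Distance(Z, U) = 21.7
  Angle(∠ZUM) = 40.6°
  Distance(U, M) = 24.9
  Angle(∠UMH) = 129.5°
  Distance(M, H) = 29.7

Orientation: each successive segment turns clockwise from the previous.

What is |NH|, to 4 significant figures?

28.43

∠ZUM = 40.6° gives UM at -15.10° from the x-axis; with |UM| = 24.9, M = (8.613, 13.30). ∠UMH = 129.5° gives MH at -65.60° from the x-axis; with |MH| = 29.7, H = (20.88, -13.75). Then |NH| = |H − N| = 28.43.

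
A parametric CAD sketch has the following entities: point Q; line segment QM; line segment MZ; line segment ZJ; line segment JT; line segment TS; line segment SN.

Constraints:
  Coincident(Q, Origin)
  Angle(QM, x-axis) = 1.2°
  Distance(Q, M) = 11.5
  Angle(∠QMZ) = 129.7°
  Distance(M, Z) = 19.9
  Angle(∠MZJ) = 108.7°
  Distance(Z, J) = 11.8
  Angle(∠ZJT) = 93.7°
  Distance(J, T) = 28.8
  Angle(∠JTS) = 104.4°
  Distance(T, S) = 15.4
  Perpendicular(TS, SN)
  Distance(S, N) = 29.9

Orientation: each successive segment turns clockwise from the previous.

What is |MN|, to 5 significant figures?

14.285

∠JTS = 104.4° gives TS at 77.700° from the x-axis; with |TS| = 15.4, S = (-3.8928, 3.0086). TS is perpendicular to SN, so SN runs at -12.300°; with |SN| = 29.9, N = (25.321, -3.3610). Then |MN| = |N − M| = 14.285.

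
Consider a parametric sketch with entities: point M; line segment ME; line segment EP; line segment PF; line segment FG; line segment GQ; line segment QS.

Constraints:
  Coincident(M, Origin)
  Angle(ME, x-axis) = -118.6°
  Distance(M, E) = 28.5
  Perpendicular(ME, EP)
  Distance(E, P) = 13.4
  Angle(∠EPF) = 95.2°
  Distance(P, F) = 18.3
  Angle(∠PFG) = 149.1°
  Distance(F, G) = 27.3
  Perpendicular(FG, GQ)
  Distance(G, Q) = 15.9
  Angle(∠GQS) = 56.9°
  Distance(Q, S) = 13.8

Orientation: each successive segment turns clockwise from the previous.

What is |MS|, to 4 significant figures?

0.7508

FG ⟂ GQ, so GQ runs at -54.30°; with |GQ| = 15.9, Q = (13.31, 1.205). ∠GQS = 56.9° gives QS at -177.4° from the x-axis; with |QS| = 13.8, S = (-0.4775, 0.5794). Then |MS| = |S − M| = 0.7508.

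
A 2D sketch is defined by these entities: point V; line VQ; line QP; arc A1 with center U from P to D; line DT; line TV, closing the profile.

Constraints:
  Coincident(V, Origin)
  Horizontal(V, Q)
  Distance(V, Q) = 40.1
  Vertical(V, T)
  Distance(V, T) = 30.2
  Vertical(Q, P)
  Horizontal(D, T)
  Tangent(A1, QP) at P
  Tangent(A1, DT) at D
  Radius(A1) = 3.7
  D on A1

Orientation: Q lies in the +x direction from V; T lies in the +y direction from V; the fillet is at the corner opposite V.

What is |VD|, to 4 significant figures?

47.30

V is at the origin; VQ is horizontal with |VQ| = 40.1 and Q on the +x side, so Q = (40.10, 0.000). VT is vertical with |VT| = 30.2 and T on the +y side, so T = (0.000, 30.20). The virtual corner opposite V is at (40.10, 30.20). A1 meets QP tangentially, so UP is at right angles to QP and since A1 is tangent to DT there, UD ⟂ DT, with radius 3.7, so the center U sits 3.7 in from both sides at U = (36.40, 26.50). That places the tangent points at P = (40.10, 26.50) on QP and D = (36.40, 30.20) on DT. Then |VD| = |D − V| = 47.30.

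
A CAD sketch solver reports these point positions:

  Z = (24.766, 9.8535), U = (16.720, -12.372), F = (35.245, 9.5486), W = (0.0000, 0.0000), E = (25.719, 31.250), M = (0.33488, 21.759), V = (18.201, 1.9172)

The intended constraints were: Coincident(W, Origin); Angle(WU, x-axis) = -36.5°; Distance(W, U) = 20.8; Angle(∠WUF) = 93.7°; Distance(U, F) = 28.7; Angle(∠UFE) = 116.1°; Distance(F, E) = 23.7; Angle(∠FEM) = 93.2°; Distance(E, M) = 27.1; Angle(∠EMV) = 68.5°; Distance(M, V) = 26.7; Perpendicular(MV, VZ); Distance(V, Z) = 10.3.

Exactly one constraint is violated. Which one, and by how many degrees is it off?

Perpendicular(MV, VZ) — off by 8.40°.

W = (0.00, 0.00) ✓; WU at -36.50° ✓; |WU| = 20.80 ✓; ∠WUF = 93.70° ✓; |UF| = 28.70 ✓; ∠UFE = 116.1° ✓; |FE| = 23.70 ✓; ∠FEM = 93.20° ✓; |EM| = 27.10 ✓; ∠EMV = 68.50° ✓; |MV| = 26.70 ✓; ∠(MV, VZ) = 98.40° ✗; |VZ| = 10.30 ✓.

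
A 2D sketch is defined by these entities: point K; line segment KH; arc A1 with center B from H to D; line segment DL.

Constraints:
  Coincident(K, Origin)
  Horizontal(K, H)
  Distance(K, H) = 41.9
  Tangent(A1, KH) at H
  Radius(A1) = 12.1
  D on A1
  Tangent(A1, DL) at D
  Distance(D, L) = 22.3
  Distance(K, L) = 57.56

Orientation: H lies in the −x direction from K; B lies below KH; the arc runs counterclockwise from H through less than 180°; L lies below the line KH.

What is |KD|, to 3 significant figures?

55.6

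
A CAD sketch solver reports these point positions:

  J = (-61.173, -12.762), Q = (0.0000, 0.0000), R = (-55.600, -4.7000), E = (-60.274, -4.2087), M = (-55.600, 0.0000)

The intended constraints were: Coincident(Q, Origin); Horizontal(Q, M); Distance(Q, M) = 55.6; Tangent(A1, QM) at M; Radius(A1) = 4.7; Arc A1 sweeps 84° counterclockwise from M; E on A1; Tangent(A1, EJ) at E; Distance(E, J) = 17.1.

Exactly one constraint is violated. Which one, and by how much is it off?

Distance(E, J) = 17.1 — off by 8.50.

Q = (0.00, 0.00) ✓; Q.y = 0.00, M.y = 0.00 ✓; |QM| = 55.60 ✓; ∠(RM, MQ) = 90.00° ✓; |RM| = 4.700 ✓; bearing(R→E) − bearing(R→M) = 84.00° ✓; |RE| = 4.700 ✓; ∠(RE, EJ) = 90.00° ✓; |EJ| = 8.600 ✗.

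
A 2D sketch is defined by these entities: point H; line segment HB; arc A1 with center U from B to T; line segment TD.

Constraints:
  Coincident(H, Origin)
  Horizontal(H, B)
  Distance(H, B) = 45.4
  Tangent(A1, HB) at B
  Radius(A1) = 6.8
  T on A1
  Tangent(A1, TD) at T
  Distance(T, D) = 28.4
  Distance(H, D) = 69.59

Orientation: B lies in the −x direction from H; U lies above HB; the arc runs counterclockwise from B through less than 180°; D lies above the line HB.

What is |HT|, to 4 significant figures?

42.70

Checks: |HB| = 45.40 ✓; ∠(UB, BH) = 90.00° ✓; |UT| = 6.800 ✓; ∠(UT, TD) = 90.00° ✓; |TD| = 28.40 ✓; |HD| = 69.59 ✓.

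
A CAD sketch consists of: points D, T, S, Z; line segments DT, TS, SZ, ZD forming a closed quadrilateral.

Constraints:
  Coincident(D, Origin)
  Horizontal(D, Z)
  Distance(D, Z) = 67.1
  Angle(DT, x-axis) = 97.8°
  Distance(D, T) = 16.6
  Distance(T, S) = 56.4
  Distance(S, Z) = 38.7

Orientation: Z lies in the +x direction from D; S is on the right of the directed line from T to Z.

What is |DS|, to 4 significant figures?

44.09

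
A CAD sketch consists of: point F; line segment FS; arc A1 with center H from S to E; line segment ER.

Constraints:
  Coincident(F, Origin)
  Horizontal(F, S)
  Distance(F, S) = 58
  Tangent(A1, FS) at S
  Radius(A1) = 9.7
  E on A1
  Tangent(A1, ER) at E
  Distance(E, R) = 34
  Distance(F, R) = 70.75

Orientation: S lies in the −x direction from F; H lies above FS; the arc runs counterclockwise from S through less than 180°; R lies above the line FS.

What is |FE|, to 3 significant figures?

49.8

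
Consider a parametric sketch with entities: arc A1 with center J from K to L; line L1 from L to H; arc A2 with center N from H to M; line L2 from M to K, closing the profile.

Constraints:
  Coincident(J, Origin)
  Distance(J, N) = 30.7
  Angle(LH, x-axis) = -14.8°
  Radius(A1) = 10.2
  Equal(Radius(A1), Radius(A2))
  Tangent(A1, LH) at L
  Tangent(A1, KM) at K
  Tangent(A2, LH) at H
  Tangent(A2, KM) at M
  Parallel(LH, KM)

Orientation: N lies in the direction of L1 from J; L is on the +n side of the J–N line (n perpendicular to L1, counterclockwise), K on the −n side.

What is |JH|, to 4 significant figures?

32.35

The slot axis is L1's direction at -14.8°, so u = (cos -14.8°, sin -14.8°) = (0.9668, -0.2554) and n = (−sin -14.8°, cos -14.8°) = (0.2554, 0.9668). J is at the origin and N lies 30.7 along u from J, so N = 30.7·u = (29.68, -7.842). Tangency of A1 to both parallel lines with radius 10.2 puts L and K at J ± 10.2·n: L = (2.606, 9.862), K = (-2.606, -9.862). Equal radii place H and M the same way about N: H = N + 10.2·n = (32.29, 2.019), M = N − 10.2·n = (27.08, -17.70). Then |JH| = |H − J| = 32.35.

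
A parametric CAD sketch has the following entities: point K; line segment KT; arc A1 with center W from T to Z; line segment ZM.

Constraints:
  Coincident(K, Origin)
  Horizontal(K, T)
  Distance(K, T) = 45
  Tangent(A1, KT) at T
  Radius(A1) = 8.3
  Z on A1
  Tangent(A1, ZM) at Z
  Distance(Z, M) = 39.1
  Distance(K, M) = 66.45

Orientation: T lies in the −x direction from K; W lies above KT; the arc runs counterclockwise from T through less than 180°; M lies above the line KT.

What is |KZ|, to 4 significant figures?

38.28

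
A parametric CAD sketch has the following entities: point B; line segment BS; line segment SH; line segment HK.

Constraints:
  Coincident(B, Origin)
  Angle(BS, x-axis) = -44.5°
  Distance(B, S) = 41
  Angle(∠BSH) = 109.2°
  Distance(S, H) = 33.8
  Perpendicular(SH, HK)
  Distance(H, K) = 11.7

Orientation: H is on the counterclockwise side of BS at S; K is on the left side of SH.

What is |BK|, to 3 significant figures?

54.5

B is at the origin; BS runs at -44.5° with length 41.0, so S = 41.0·(cos -44.5°, sin -44.5°) = (29.2, -28.7). ∠BSH = 109.2°, so SH runs at -44.5° + (180° − 109.2°) = 26.3° from the x-axis; with |SH| = 33.8, H = S + 33.8·(cos 26.3°, sin 26.3°) = (59.5, -13.8). SH is perpendicular to HK; with |HK| = 11.7 on the left of SH, K = H + 11.7·(-0.443, 0.896) = (54.4, -3.27). Then |BK| = |K − B| = 54.5.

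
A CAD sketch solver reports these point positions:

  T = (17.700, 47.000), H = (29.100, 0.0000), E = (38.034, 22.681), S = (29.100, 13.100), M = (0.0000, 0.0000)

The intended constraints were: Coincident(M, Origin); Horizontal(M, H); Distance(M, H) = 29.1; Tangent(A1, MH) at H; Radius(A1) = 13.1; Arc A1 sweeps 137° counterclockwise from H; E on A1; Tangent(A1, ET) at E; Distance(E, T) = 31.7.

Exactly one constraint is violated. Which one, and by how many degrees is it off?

Tangent(A1, ET) at E — off by 7.10°.

M = (0.00, 0.00) ✓; M.y = 0.00, H.y = 0.00 ✓; |MH| = 29.10 ✓; ∠(SH, HM) = 90.00° ✓; |SH| = 13.10 ✓; bearing(S→E) − bearing(S→H) = 137.0° ✓; |SE| = 13.10 ✓; ∠(SE, ET) = 97.10° ✗; |ET| = 31.70 ✓.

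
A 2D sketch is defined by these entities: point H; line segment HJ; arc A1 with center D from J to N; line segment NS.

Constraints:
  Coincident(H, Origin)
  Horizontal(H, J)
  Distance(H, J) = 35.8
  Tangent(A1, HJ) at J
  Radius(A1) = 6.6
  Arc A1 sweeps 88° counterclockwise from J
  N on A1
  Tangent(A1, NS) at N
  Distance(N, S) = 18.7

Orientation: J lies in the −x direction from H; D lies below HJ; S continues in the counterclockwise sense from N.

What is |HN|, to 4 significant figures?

42.87

A1 meets HJ tangentially, so DJ is at right angles to HJ, so D = J + (0, -6.6) = (-35.80, -6.600). On A1, J sits at bearing 90° from D; an 88° counterclockwise sweep puts N at bearing 178°, so N = D + 6.6·(cos 178°, sin 178°) = (-42.40, -6.370). Then |HN| = |N − H| = 42.87.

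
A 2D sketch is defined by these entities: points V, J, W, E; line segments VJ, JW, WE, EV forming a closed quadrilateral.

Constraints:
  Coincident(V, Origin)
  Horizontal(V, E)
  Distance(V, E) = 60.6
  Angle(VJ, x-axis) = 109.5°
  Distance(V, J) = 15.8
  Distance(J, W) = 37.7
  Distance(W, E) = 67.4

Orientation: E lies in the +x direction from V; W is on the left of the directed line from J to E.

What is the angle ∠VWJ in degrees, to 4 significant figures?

13.84°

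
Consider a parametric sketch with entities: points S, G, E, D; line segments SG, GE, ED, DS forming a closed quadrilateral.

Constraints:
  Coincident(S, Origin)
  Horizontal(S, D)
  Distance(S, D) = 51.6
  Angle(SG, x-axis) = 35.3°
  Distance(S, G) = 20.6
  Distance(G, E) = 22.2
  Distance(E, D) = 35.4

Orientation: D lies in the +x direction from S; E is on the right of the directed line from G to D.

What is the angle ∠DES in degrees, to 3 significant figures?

133°

S is at the origin; SD is horizontal with |SD| = 51.6 and D in +x, so D = (51.6, 0). SG runs at 35.3° with |SG| = 20.6, so G = (16.8, 11.9). E is determined by |GE| = 22.2 and |ED| = 35.4 together: it lies at the intersection of circle(G, 22.2) and circle(D, 35.4). With |GD| = 36.8, the foot of the radical line on GD is 8.04 from G and the perpendicular offset is √(22.2² − 8.04²) = 20.7. Taking the right-of-GD solution: E = (17.7, -10.3).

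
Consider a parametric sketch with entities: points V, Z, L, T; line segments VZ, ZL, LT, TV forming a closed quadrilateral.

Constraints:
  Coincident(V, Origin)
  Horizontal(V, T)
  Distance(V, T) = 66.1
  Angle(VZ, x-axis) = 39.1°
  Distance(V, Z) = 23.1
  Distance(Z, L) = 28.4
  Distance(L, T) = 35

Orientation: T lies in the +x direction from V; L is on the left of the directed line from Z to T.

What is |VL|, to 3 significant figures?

51.1

V is at the origin; VT is horizontal with |VT| = 66.1 and T in +x, so T = (66.1, 0). VZ runs at 39.1° with |VZ| = 23.1, so Z = (17.9, 14.6). L is determined by |ZL| = 28.4 and |LT| = 35.0 together: it lies at the intersection of circle(Z, 28.4) and circle(T, 35.0). With |ZT| = 50.3, the foot of the radical line on ZT is 21.0 from Z and the perpendicular offset is √(28.4² − 21.0²) = 19.1. Taking the left-of-ZT solution: L = (43.6, 26.8).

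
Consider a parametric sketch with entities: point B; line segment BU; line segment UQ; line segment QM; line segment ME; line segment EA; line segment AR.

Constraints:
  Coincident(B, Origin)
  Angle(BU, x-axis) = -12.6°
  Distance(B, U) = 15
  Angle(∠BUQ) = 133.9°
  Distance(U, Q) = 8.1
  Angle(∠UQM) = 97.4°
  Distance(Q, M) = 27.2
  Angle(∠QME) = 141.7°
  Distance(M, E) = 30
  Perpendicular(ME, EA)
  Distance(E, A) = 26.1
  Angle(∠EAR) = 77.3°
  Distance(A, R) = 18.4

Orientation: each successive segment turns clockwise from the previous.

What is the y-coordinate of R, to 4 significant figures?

-5.230

B is at the origin; BU runs at -12.6° with length 15.0, so U = (14.64, -3.272). ∠BUQ = 133.9° gives UQ at -58.70° from the x-axis; with |UQ| = 8.1, Q = (18.85, -10.19). ∠UQM = 97.4° gives QM at -141.3° from the x-axis; with |QM| = 27.2, M = (-2.381, -27.20). ∠QME = 141.7° gives ME at -179.6° from the x-axis; with |ME| = 30.0, E = (-32.38, -27.41). The perpendicularity gives EA at right angles to ME, so EA runs at 90.40°; with |EA| = 26.1, A = (-32.56, -1.310). ∠EAR = 77.3° gives AR at -12.30° from the x-axis; with |AR| = 18.4, R = (-14.58, -5.230). So R.y = -5.230.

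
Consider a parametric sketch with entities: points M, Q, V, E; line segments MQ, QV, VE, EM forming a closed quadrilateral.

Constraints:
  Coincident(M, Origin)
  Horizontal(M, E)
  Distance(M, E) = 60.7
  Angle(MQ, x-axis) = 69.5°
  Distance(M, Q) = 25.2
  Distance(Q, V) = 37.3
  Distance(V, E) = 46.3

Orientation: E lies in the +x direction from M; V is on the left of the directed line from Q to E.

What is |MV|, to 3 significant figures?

58.9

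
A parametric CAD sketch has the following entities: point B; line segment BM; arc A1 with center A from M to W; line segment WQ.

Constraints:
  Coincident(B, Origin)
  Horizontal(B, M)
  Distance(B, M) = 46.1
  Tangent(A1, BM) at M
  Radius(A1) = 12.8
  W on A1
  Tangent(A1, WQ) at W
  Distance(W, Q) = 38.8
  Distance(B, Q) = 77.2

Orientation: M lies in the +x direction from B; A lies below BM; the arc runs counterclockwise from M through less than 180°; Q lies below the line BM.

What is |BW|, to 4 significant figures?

40.62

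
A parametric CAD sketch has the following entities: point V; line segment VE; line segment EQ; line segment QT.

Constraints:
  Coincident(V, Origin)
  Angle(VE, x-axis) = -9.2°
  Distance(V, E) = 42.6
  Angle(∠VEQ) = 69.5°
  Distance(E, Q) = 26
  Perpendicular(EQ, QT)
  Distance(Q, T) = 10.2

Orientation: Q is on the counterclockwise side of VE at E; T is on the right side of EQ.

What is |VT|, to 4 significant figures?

51.31

V is at the origin; VE runs at -9.2° with length 42.6, so E = 42.6·(cos -9.2°, sin -9.2°) = (42.05, -6.811). ∠VEQ = 69.5°, so EQ runs at -9.2° + (180° − 69.5°) = 101.3° from the x-axis; with |EQ| = 26.0, Q = E + 26.0·(cos 101.3°, sin 101.3°) = (36.96, 18.69). EQ ⟂ QT; with |QT| = 10.2 on the right of EQ, T = Q + 10.2·(0.9806, 0.1959) = (46.96, 20.68). Then |VT| = |T − V| = 51.31.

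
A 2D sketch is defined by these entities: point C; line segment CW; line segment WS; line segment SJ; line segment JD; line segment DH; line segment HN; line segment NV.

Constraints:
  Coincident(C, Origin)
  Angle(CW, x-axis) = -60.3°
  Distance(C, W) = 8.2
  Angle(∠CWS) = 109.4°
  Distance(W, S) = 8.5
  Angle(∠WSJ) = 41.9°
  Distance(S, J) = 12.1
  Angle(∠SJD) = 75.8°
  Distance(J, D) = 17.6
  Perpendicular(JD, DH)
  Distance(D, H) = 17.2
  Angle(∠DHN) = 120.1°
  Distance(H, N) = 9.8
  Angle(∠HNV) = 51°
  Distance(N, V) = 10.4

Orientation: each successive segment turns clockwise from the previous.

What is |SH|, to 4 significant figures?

15.62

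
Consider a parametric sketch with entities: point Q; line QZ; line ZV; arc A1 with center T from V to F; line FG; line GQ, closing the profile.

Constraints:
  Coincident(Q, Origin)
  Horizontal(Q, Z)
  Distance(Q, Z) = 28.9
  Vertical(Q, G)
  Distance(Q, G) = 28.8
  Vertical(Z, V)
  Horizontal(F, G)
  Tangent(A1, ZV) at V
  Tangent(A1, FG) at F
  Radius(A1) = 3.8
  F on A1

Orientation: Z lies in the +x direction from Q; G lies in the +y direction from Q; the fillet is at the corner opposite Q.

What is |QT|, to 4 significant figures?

35.43

Q and G share the same x with |QG| = 28.8 and G on the +y side, so G = (0.000, 28.80). The virtual corner opposite Q is at (28.90, 28.80). Since A1 is tangent to ZV there, TV ⟂ ZV and the tangent condition forces TF to be normal to FG, with radius 3.8, so the center T sits 3.8 in from both sides at T = (25.10, 25.00). Then |QT| = |T − Q| = 35.43.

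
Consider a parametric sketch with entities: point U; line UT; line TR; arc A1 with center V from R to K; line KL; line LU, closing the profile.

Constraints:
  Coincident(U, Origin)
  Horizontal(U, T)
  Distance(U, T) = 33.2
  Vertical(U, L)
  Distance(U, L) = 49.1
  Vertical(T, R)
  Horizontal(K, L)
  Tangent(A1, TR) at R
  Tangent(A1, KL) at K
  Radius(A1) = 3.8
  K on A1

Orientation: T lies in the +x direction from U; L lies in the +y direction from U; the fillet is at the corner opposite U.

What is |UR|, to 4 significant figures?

56.16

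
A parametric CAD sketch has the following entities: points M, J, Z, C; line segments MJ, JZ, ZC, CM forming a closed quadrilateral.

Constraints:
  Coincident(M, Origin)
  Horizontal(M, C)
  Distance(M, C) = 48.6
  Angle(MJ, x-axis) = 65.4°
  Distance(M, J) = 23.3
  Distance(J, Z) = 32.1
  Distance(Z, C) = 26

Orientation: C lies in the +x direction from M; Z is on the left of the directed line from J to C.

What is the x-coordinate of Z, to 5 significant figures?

41.568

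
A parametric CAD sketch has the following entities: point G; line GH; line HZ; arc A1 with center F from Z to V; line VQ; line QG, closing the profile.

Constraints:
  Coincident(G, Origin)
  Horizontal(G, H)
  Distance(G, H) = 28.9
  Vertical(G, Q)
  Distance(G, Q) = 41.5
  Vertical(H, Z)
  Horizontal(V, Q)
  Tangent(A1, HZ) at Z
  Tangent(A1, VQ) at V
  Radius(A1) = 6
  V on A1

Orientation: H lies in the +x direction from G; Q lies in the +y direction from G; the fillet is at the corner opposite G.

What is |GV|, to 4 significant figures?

47.40

The virtual corner opposite G is at (28.90, 41.50). The tangent condition forces FZ to be normal to HZ and since A1 is tangent to VQ there, FV ⟂ VQ, with radius 6.0, so the center F sits 6.0 in from both sides at F = (22.90, 35.50). That places the tangent points at Z = (28.90, 35.50) on HZ and V = (22.90, 41.50) on VQ. Then |GV| = |V − G| = 47.40.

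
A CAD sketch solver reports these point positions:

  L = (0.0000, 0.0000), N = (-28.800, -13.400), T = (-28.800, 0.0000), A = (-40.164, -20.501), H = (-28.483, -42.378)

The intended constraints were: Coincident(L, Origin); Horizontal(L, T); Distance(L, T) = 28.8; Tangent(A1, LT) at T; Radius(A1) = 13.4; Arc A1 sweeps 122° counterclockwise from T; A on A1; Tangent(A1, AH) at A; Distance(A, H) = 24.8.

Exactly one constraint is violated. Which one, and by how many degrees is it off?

Tangent(A1, AH) at A — off by 3.90°.

L = (0.00, 0.00) ✓; L.y = 0.00, T.y = 0.00 ✓; |LT| = 28.80 ✓; ∠(NT, TL) = 90.00° ✓; |NT| = 13.40 ✓; bearing(N→A) − bearing(N→T) = 122.0° ✓; |NA| = 13.40 ✓; ∠(NA, AH) = 93.90° ✗; |AH| = 24.80 ✓.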